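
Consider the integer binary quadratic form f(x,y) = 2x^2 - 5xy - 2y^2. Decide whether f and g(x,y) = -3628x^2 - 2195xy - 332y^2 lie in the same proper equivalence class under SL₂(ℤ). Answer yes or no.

D₁ = 41, D₂ = 41
river cycle of f (length 10): (-2, 5, 2), (2, 3, -4), (-4, 5, 1), (1, 5, -4), (-4, 3, 2), (2, 5, -2), (-2, 3, 4), (4, 5, -1), (-1, 5, 4), (4, 3, -2)
river cycle of g (length 10): (-2, 5, 2), (2, 3, -4), (-4, 5, 1), (1, 5, -4), (-4, 3, 2), (2, 5, -2), (-2, 3, 4), (4, 5, -1), (-1, 5, 4), (4, 3, -2)
cycles coincide ⇒ equivalent

yes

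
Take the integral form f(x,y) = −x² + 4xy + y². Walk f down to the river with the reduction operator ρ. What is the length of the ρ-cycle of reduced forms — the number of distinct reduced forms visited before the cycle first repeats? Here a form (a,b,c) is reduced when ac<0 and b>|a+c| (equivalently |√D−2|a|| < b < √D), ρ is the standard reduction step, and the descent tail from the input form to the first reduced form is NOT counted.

D = 20, ⌊√D⌋ = 4
river: ρ → (1,4,-1)
river: ρ → (-1,4,1)
ρ-cycle length = 2 (tail of 0 descent steps not counted)

2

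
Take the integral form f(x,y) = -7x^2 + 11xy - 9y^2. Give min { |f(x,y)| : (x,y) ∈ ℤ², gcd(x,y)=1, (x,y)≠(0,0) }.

translate: b→3 (≡-11 mod 14), so (7,-11,9)→(7,3,5)
flip: (7,3,5)→(5,-3,7)
reduced (well bottom): (5,-3,7) with a≤c, −a<b≤a
well minimum |f| = |-5| = 5 (negative-definite)

5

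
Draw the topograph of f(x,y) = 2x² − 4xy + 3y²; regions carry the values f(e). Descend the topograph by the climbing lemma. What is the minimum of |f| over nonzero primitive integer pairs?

translate: b→0 (≡-4 mod 4), so (2,-4,3)→(2,0,1)
flip: (2,0,1)→(1,0,2)
reduced (well bottom): (1,0,2) with a≤c, −a<b≤a
well minimum = a = 1

1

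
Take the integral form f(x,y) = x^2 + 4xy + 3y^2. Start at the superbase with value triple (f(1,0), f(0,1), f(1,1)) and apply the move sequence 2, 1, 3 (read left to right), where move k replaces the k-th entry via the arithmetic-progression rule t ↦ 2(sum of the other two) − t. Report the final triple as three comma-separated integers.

start (1,3,8) = (f(1,0),f(0,1),f(1,1))
replace slot 2: 2·(1+8) − 3 = 15 → (1,15,8)
replace slot 1: 2·(15+8) − 1 = 45 → (45,15,8)
replace slot 3: 2·(45+15) − 8 = 112 → (45,15,112)

45,15,112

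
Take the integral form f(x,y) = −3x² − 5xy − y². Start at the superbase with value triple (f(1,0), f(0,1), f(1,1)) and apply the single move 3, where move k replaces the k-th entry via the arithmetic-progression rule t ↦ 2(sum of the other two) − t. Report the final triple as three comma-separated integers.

start (-3,-1,-9) = (f(1,0),f(0,1),f(1,1))
replace slot 3: 2·((-3)+(-1)) − (-9) = 1 → (-3,-1,1)

-3,-1,1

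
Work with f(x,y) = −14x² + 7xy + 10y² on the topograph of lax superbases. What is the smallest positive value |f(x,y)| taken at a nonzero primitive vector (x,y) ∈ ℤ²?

river: ρ → (10,13,-11)
river: ρ → (-11,9,12)
river: ρ → (12,15,-8)
river: ρ → (-8,17,10)
river: ρ → (10,23,-2)
river: ρ → (-2,21,21)
river: ρ → (21,21,-2)
river: ρ → (-2,23,10)
river: ρ → (10,17,-8)
river: ρ → (-8,15,12)
river: ρ → (12,9,-11)
river: ρ → (-11,13,10)
river: ρ → (10,7,-14)
river: ρ → (-14,21,3)
river: ρ → (3,21,-14)
river: ρ → (-14,7,10)
closes: descent 0, river 16
min |a| on river = 2

2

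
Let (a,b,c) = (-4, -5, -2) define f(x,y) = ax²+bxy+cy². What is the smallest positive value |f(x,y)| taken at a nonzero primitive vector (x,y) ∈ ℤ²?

translate: b→-3 (≡5 mod 8), so (4,5,2)→(4,-3,1)
flip: (4,-3,1)→(1,3,4)
translate: b→1 (≡3 mod 2), so (1,3,4)→(1,1,2)
reduced (well bottom): (1,1,2) with a≤c, −a<b≤a
well minimum |f| = |-1| = 1 (negative-definite)

1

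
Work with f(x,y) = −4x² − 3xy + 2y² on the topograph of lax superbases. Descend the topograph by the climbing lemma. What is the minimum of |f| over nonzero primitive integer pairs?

descent: ρ → (2,3,-4)  [lands on river]
river: ρ → (-4,5,1)
river: ρ → (1,5,-4)
river: ρ → (-4,3,2)
river: ρ → (2,5,-2)
river: ρ → (-2,3,4)
river: ρ → (4,5,-1)
river: ρ → (-1,5,4)
river: ρ → (4,3,-2)
river: ρ → (-2,5,2)
closes: descent 1, river 10
min |a| on river = 1

1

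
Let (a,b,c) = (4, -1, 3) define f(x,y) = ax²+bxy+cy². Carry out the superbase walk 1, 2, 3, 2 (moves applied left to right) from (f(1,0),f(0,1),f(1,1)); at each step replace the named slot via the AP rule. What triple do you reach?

start (4,3,6) = (f(1,0),f(0,1),f(1,1))
replace slot 1: 2·(3+6) − 4 = 14 → (14,3,6)
replace slot 2: 2·(14+6) − 3 = 37 → (14,37,6)
replace slot 3: 2·(14+37) − 6 = 96 → (14,37,96)
replace slot 2: 2·(14+96) − 37 = 183 → (14,183,96)

14,183,96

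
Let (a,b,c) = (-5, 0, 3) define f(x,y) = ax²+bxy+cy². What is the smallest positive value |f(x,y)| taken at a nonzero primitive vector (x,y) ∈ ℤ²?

descent: ρ → (3,6,-2)  [lands on river]
river: ρ → (-2,6,3)
closes: descent 1, river 2
min |a| on river = 2

2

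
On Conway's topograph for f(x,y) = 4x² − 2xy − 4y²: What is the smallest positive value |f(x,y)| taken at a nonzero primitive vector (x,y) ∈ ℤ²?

descent: ρ → (-4,2,4)  [lands on river]
river: ρ → (4,6,-2)
river: ρ → (-2,6,4)
river: ρ → (4,2,-4)
river: ρ → (-4,6,2)
river: ρ → (2,6,-4)
closes: descent 1, river 6
min |a| on river = 2

2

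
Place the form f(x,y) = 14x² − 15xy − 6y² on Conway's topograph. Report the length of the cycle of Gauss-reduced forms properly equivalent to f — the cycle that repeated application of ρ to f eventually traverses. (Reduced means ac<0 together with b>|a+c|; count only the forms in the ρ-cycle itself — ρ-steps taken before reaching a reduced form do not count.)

D = 561, ⌊√D⌋ = 23
descent: ρ → (-6,15,14)  [lands on river]
river: ρ → (14,13,-7)
river: ρ → (-7,15,12)
river: ρ → (12,9,-10)
river: ρ → (-10,11,11)
river: ρ → (11,11,-10)
river: ρ → (-10,9,12)
river: ρ → (12,15,-7)
river: ρ → (-7,13,14)
river: ρ → (14,15,-6)
river: ρ → (-6,21,5)
river: ρ → (5,19,-10)
river: ρ → (-10,21,3)
river: ρ → (3,21,-10)
river: ρ → (-10,19,5)
river: ρ → (5,21,-6)
ρ-cycle length = 16 (tail of 1 descent step not counted)

16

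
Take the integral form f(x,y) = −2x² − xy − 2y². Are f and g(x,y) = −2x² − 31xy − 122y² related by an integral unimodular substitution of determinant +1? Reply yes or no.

D₁ = -15, D₂ = -15
f is negative-definite; reduce −f:
−f: reduced (well bottom): (2,1,2) with a≤c, −a<b≤a
flip sign back: reduced form of f is (-2,-1,-2)
g is negative-definite; reduce −g:
−g: translate: b→-1 (≡31 mod 4), so (2,31,122)→(2,-1,2)
−g: flip: (2,-1,2)→(2,1,2)
−g: reduced (well bottom): (2,1,2) with a≤c, −a<b≤a
flip sign back: reduced form of g is (-2,-1,-2)
reduced forms (-2, -1, -2) vs (-2, -1, -2) ⇒ equivalent

yes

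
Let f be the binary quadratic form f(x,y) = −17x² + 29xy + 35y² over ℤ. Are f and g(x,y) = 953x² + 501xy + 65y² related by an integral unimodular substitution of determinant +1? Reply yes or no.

D₁ = 3221, D₂ = 3221
river cycle of f (length 18): (35, 41, -11), (-11, 47, 23), (23, 45, -13), (-13, 33, 41), (41, 49, -5), (-5, 51, 31), (31, 11, -25), (-25, 39, 17), (17, 29, -35), (-35, 41, 11), … (8 more)
river cycle of g (length 18): (-11, 47, 23), (23, 45, -13), (-13, 33, 41), (41, 49, -5), (-5, 51, 31), (31, 11, -25), (-25, 39, 17), (17, 29, -35), (-35, 41, 11), (11, 47, -23), … (8 more)
cycles coincide ⇒ equivalent

yes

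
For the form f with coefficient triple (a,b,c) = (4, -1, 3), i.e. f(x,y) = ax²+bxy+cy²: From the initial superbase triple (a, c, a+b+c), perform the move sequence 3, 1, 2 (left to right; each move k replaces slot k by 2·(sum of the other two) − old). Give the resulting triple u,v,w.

start (4,3,6) = (f(1,0),f(0,1),f(1,1))
replace slot 3: 2·(4+3) − 6 = 8 → (4,3,8)
replace slot 1: 2·(3+8) − 4 = 18 → (18,3,8)
replace slot 2: 2·(18+8) − 3 = 49 → (18,49,8)

18,49,8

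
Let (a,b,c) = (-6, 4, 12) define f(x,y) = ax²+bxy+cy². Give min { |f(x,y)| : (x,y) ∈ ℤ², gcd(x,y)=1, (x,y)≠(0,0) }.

descent: ρ → (12,-4,-6)
descent: ρ → (-6,16,2)  [lands on river]
river: ρ → (2,16,-6)
river: ρ → (-6,8,10)
river: ρ → (10,12,-4)
river: ρ → (-4,12,10)
river: ρ → (10,8,-6)
closes: descent 2, river 6
min |a| on river = 2

2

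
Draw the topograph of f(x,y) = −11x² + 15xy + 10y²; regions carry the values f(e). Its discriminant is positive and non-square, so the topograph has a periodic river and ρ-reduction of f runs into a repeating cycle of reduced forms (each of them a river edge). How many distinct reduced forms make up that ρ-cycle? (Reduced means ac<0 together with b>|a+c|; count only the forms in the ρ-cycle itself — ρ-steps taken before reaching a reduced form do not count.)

D = 665, ⌊√D⌋ = 25
river: ρ → (10,25,-1)
river: ρ → (-1,25,10)
river: ρ → (10,15,-11)
river: ρ → (-11,7,14)
river: ρ → (14,21,-4)
river: ρ → (-4,19,19)
river: ρ → (19,19,-4)
river: ρ → (-4,21,14)
river: ρ → (14,7,-11)
river: ρ → (-11,15,10)
ρ-cycle length = 10 (tail of 0 descent steps not counted)

10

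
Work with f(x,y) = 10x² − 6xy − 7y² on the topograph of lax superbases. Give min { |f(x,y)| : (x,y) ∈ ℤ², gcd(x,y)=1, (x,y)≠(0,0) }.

descent: ρ → (-7,6,10)  [lands on river]
river: ρ → (10,14,-3)
river: ρ → (-3,16,5)
river: ρ → (5,14,-6)
river: ρ → (-6,10,9)
river: ρ → (9,8,-7)
closes: descent 1, river 6
min |a| on river = 3

3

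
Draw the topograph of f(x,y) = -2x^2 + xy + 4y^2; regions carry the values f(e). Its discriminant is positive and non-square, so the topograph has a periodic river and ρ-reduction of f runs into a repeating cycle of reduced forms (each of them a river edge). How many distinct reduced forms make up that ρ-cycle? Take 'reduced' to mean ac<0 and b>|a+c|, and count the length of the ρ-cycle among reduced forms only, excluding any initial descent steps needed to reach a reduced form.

D = 33, ⌊√D⌋ = 5
descent: ρ → (4,-1,-2)
descent: ρ → (-2,5,1)  [lands on river]
river: ρ → (1,5,-2)
river: ρ → (-2,3,3)
river: ρ → (3,3,-2)
ρ-cycle length = 4 (tail of 2 descent steps not counted)

4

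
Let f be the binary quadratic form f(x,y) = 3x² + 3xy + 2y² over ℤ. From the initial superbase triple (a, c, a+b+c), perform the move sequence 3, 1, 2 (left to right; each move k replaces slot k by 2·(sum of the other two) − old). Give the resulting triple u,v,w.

start (3,2,8) = (f(1,0),f(0,1),f(1,1))
replace slot 3: 2·(3+2) − 8 = 2 → (3,2,2)
replace slot 1: 2·(2+2) − 3 = 5 → (5,2,2)
replace slot 2: 2·(5+2) − 2 = 12 → (5,12,2)

5,12,2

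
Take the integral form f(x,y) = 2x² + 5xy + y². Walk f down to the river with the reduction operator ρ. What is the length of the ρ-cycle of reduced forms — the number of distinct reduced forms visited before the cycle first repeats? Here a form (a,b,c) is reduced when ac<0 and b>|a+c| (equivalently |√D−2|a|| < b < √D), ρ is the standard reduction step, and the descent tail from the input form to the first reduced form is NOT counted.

D = 17, ⌊√D⌋ = 4
descent: ρ → (1,3,-2)  [lands on river]
river: ρ → (-2,1,2)
river: ρ → (2,3,-1)
river: ρ → (-1,3,2)
river: ρ → (2,1,-2)
river: ρ → (-2,3,1)
ρ-cycle length = 6 (tail of 1 descent step not counted)

6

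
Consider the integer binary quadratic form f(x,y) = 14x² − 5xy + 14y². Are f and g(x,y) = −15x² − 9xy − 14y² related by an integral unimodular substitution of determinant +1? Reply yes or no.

D₁ = -759, D₂ = -759
f: flip: (14,-5,14)→(14,5,14)
f: reduced (well bottom): (14,5,14) with a≤c, −a<b≤a
g is negative-definite; reduce −g:
−g: flip: (15,9,14)→(14,-9,15)
−g: reduced (well bottom): (14,-9,15) with a≤c, −a<b≤a
flip sign back: reduced form of g is (-14,9,-15)
reduced forms (14, 5, 14) vs (-14, 9, -15) ⇒ inequivalent

no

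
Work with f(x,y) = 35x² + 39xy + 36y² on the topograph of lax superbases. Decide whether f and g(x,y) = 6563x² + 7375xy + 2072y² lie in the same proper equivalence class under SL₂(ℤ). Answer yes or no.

D₁ = -3519, D₂ = -3519
f: translate: b→-31 (≡39 mod 70), so (35,39,36)→(35,-31,32)
f: flip: (35,-31,32)→(32,31,35)
f: reduced (well bottom): (32,31,35) with a≤c, −a<b≤a
g: translate: b→-5751 (≡7375 mod 13126), so (6563,7375,2072)→(6563,-5751,1260)
g: flip: (6563,-5751,1260)→(1260,5751,6563)
g: translate: b→711 (≡5751 mod 2520), so (1260,5751,6563)→(1260,711,101)
g: flip: (1260,711,101)→(101,-711,1260)
g: translate: b→97 (≡-711 mod 202), so (101,-711,1260)→(101,97,32)
g: flip: (101,97,32)→(32,-97,101)
g: translate: b→31 (≡-97 mod 64), so (32,-97,101)→(32,31,35)
g: reduced (well bottom): (32,31,35) with a≤c, −a<b≤a
reduced forms (32, 31, 35) vs (32, 31, 35) ⇒ equivalent

yes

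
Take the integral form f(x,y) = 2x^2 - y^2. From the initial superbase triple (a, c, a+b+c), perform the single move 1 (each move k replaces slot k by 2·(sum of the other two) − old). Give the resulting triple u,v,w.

start (2,-1,1) = (f(1,0),f(0,1),f(1,1))
replace slot 1: 2·((-1)+1) − 2 = -2 → (-2,-1,1)

-2,-1,1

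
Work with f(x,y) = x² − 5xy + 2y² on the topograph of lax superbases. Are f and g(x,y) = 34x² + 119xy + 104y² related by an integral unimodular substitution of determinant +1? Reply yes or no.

D₁ = 17, D₂ = 17
river cycle of f (length 6): (2, 1, -2), (-2, 3, 1), (1, 3, -2), (-2, 1, 2), (2, 3, -1), (-1, 3, 2)
river cycle of g (length 6): (2, 1, -2), (-2, 3, 1), (1, 3, -2), (-2, 1, 2), (2, 3, -1), (-1, 3, 2)
cycles coincide ⇒ equivalent

yes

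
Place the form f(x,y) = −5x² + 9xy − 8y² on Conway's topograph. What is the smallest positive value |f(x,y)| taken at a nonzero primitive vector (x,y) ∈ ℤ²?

translate: b→1 (≡-9 mod 10), so (5,-9,8)→(5,1,4)
flip: (5,1,4)→(4,-1,5)
reduced (well bottom): (4,-1,5) with a≤c, −a<b≤a
well minimum |f| = |-4| = 4 (negative-definite)

4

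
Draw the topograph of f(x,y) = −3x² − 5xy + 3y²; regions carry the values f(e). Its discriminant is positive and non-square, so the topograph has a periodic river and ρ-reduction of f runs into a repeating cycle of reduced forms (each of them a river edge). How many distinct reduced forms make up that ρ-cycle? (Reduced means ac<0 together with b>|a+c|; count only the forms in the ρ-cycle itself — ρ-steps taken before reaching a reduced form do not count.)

D = 61, ⌊√D⌋ = 7
descent: ρ → (3,5,-3)  [lands on river]
river: ρ → (-3,7,1)
river: ρ → (1,7,-3)
river: ρ → (-3,5,3)
river: ρ → (3,7,-1)
river: ρ → (-1,7,3)
ρ-cycle length = 6 (tail of 1 descent step not counted)

6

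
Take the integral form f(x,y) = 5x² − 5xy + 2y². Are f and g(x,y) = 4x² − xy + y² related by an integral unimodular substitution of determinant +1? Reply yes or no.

D₁ = -15, D₂ = -15
f: translate: b→5 (≡-5 mod 10), so (5,-5,2)→(5,5,2)
f: flip: (5,5,2)→(2,-5,5)
f: translate: b→-1 (≡-5 mod 4), so (2,-5,5)→(2,-1,2)
f: flip: (2,-1,2)→(2,1,2)
f: reduced (well bottom): (2,1,2) with a≤c, −a<b≤a
g: flip: (4,-1,1)→(1,1,4)
g: reduced (well bottom): (1,1,4) with a≤c, −a<b≤a
reduced forms (2, 1, 2) vs (1, 1, 4) ⇒ inequivalent

no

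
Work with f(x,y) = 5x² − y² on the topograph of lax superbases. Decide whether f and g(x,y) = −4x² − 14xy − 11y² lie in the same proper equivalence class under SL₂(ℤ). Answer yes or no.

D₁ = 20, D₂ = 20
river cycle of f (length 2): (-1, 4, 1), (1, 4, -1)
river cycle of g (length 2): (-1, 4, 1), (1, 4, -1)
cycles coincide ⇒ equivalent

yes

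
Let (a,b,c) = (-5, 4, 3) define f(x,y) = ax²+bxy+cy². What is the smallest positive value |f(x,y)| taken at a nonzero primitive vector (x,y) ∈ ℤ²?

river: ρ → (3,8,-1)
river: ρ → (-1,8,3)
river: ρ → (3,4,-5)
river: ρ → (-5,6,2)
river: ρ → (2,6,-5)
river: ρ → (-5,4,3)
closes: descent 0, river 6
min |a| on river = 1

1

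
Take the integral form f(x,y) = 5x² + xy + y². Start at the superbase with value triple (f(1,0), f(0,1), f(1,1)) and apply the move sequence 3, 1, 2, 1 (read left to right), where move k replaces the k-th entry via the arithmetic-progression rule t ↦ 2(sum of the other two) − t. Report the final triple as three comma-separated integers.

start (5,1,7) = (f(1,0),f(0,1),f(1,1))
replace slot 3: 2·(5+1) − 7 = 5 → (5,1,5)
replace slot 1: 2·(1+5) − 5 = 7 → (7,1,5)
replace slot 2: 2·(7+5) − 1 = 23 → (7,23,5)
replace slot 1: 2·(23+5) − 7 = 49 → (49,23,5)

49,23,5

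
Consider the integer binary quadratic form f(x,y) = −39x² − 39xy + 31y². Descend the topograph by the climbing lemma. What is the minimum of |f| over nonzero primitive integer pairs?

descent: ρ → (31,39,-39)  [lands on river]
river: ρ → (-39,39,31)
river: ρ → (31,23,-47)
river: ρ → (-47,71,7)
river: ρ → (7,69,-57)
river: ρ → (-57,45,19)
river: ρ → (19,69,-21)
river: ρ → (-21,57,37)
river: ρ → (37,17,-41)
river: ρ → (-41,65,13)
river: ρ → (13,65,-41)
river: ρ → (-41,17,37)
river: ρ → (37,57,-21)
river: ρ → (-21,69,19)
river: ρ → (19,45,-57)
river: ρ → (-57,69,7)
river: ρ → (7,71,-47)
river: ρ → (-47,23,31)
closes: descent 1, river 18
min |a| on river = 7

7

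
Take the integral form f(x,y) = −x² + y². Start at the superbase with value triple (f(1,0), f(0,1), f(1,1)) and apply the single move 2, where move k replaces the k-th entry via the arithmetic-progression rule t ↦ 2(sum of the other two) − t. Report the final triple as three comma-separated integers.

start (-1,1,0) = (f(1,0),f(0,1),f(1,1))
replace slot 2: 2·((-1)+0) − 1 = -3 → (-1,-3,0)

-1,-3,0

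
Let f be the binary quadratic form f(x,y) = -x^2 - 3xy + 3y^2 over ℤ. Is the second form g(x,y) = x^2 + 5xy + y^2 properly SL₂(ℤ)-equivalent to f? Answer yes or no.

D₁ = 21, D₂ = 21
river cycle of f (length 2): (3, 3, -1), (-1, 3, 3)
river cycle of g (length 2): (1, 3, -3), (-3, 3, 1)
cycles differ ⇒ inequivalent

no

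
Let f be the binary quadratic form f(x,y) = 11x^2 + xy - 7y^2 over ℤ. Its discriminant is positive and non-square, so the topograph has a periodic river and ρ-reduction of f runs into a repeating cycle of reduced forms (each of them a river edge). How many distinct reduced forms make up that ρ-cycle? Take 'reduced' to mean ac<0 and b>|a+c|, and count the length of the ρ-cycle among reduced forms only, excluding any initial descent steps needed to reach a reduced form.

D = 309, ⌊√D⌋ = 17
descent: ρ → (-7,13,5)  [lands on river]
river: ρ → (5,17,-1)
river: ρ → (-1,17,5)
river: ρ → (5,13,-7)
river: ρ → (-7,15,3)
river: ρ → (3,15,-7)
ρ-cycle length = 6 (tail of 1 descent step not counted)

6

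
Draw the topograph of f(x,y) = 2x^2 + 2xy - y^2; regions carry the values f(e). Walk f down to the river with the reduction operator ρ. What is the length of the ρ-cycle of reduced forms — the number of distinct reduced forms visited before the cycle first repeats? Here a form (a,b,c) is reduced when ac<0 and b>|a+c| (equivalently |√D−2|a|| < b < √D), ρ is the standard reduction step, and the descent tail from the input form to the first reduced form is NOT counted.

D = 12, ⌊√D⌋ = 3
river: ρ → (-1,2,2)
river: ρ → (2,2,-1)
ρ-cycle length = 2 (tail of 0 descent steps not counted)

2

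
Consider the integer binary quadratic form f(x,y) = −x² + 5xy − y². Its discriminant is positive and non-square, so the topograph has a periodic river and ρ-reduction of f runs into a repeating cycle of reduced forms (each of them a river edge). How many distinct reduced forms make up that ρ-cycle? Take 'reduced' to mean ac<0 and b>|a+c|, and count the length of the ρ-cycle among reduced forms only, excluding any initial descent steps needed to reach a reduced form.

D = 21, ⌊√D⌋ = 4
descent: ρ → (-1,3,3)  [lands on river]
river: ρ → (3,3,-1)
ρ-cycle length = 2 (tail of 1 descent step not counted)

2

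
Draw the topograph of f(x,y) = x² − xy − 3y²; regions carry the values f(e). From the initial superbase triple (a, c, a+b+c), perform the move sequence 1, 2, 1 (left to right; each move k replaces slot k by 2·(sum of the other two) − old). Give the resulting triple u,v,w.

start (1,-3,-3) = (f(1,0),f(0,1),f(1,1))
replace slot 1: 2·((-3)+(-3)) − 1 = -13 → (-13,-3,-3)
replace slot 2: 2·((-13)+(-3)) − (-3) = -29 → (-13,-29,-3)
replace slot 1: 2·((-29)+(-3)) − (-13) = -51 → (-51,-29,-3)

-51,-29,-3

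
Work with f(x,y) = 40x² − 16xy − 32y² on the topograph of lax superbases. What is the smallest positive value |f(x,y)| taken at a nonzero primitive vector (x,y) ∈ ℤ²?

descent: ρ → (-32,16,40)  [lands on river]
river: ρ → (40,64,-8)
river: ρ → (-8,64,40)
river: ρ → (40,16,-32)
river: ρ → (-32,48,24)
river: ρ → (24,48,-32)
closes: descent 1, river 6
min |a| on river = 8

8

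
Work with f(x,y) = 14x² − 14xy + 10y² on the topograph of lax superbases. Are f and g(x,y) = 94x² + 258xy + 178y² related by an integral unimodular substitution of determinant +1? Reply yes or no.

D₁ = -364, D₂ = -364
f: translate: b→14 (≡-14 mod 28), so (14,-14,10)→(14,14,10)
f: flip: (14,14,10)→(10,-14,14)
f: translate: b→6 (≡-14 mod 20), so (10,-14,14)→(10,6,10)
f: reduced (well bottom): (10,6,10) with a≤c, −a<b≤a
g: translate: b→70 (≡258 mod 188), so (94,258,178)→(94,70,14)
g: flip: (94,70,14)→(14,-70,94)
g: translate: b→14 (≡-70 mod 28), so (14,-70,94)→(14,14,10)
g: flip: (14,14,10)→(10,-14,14)
g: translate: b→6 (≡-14 mod 20), so (10,-14,14)→(10,6,10)
g: reduced (well bottom): (10,6,10) with a≤c, −a<b≤a
reduced forms (10, 6, 10) vs (10, 6, 10) ⇒ equivalent

yes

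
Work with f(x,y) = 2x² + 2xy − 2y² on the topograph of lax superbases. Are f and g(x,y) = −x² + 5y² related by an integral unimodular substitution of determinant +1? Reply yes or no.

D₁ = 20, D₂ = 20
river cycle of f (length 2): (-2, 2, 2), (2, 2, -2)
river cycle of g (length 2): (-1, 4, 1), (1, 4, -1)
cycles differ ⇒ inequivalent

no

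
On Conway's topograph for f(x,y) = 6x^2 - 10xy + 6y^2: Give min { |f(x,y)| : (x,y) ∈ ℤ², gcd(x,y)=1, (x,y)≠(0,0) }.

translate: b→2 (≡-10 mod 12), so (6,-10,6)→(6,2,2)
flip: (6,2,2)→(2,-2,6)
translate: b→2 (≡-2 mod 4), so (2,-2,6)→(2,2,6)
reduced (well bottom): (2,2,6) with a≤c, −a<b≤a
well minimum = a = 2

2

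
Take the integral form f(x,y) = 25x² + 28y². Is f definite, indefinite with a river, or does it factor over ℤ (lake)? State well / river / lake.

D = b²−4ac = 0² − 4·25·28 = -2800
D < 0 ⇒ definite ⇒ every region one sign ⇒ single well

well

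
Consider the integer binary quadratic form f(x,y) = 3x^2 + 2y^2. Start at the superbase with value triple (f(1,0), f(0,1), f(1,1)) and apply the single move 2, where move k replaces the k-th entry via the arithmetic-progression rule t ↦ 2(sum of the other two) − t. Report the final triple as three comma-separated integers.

start (3,2,5) = (f(1,0),f(0,1),f(1,1))
replace slot 2: 2·(3+5) − 2 = 14 → (3,14,5)

3,14,5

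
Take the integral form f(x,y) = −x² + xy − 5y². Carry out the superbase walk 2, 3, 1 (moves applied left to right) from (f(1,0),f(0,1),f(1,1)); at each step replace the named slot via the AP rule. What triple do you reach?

start (-1,-5,-5) = (f(1,0),f(0,1),f(1,1))
replace slot 2: 2·((-1)+(-5)) − (-5) = -7 → (-1,-7,-5)
replace slot 3: 2·((-1)+(-7)) − (-5) = -11 → (-1,-7,-11)
replace slot 1: 2·((-7)+(-11)) − (-1) = -35 → (-35,-7,-11)

-35,-7,-11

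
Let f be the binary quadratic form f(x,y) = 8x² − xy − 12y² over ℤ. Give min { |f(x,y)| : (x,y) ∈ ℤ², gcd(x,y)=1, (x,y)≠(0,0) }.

descent: ρ → (-12,1,8)
descent: ρ → (8,15,-5)  [lands on river]
river: ρ → (-5,15,8)
river: ρ → (8,17,-3)
river: ρ → (-3,19,2)
river: ρ → (2,17,-12)
river: ρ → (-12,7,7)
river: ρ → (7,7,-12)
river: ρ → (-12,17,2)
river: ρ → (2,19,-3)
river: ρ → (-3,17,8)
closes: descent 2, river 10
min |a| on river = 2

2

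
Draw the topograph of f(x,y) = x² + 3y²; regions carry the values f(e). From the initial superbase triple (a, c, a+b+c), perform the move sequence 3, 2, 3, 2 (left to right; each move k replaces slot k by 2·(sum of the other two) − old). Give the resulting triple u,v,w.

start (1,3,4) = (f(1,0),f(0,1),f(1,1))
replace slot 3: 2·(1+3) − 4 = 4 → (1,3,4)
replace slot 2: 2·(1+4) − 3 = 7 → (1,7,4)
replace slot 3: 2·(1+7) − 4 = 12 → (1,7,12)
replace slot 2: 2·(1+12) − 7 = 19 → (1,19,12)

1,19,12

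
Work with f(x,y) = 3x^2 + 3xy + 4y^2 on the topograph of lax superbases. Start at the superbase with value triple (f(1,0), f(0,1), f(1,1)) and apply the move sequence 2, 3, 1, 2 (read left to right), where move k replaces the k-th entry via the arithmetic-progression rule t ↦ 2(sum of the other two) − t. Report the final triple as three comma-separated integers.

start (3,4,10) = (f(1,0),f(0,1),f(1,1))
replace slot 2: 2·(3+10) − 4 = 22 → (3,22,10)
replace slot 3: 2·(3+22) − 10 = 40 → (3,22,40)
replace slot 1: 2·(22+40) − 3 = 121 → (121,22,40)
replace slot 2: 2·(121+40) − 22 = 300 → (121,300,40)

121,300,40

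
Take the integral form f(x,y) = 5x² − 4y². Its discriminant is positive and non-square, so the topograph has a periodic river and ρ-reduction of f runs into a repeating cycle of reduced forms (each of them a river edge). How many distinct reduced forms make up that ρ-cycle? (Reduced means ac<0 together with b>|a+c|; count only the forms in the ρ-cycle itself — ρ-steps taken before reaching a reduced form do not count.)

D = 80, ⌊√D⌋ = 8
descent: ρ → (-4,8,1)  [lands on river]
river: ρ → (1,8,-4)
ρ-cycle length = 2 (tail of 1 descent step not counted)

2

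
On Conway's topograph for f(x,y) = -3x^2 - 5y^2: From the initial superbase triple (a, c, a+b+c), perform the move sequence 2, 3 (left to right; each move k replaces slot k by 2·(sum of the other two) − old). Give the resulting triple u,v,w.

start (-3,-5,-8) = (f(1,0),f(0,1),f(1,1))
replace slot 2: 2·((-3)+(-8)) − (-5) = -17 → (-3,-17,-8)
replace slot 3: 2·((-3)+(-17)) − (-8) = -32 → (-3,-17,-32)

-3,-17,-32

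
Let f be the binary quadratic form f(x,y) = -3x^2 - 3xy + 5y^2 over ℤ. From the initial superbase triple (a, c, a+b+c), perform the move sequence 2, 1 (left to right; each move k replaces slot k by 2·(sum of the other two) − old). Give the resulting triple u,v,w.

start (-3,5,-1) = (f(1,0),f(0,1),f(1,1))
replace slot 2: 2·((-3)+(-1)) − 5 = -13 → (-3,-13,-1)
replace slot 1: 2·((-13)+(-1)) − (-3) = -25 → (-25,-13,-1)

-25,-13,-1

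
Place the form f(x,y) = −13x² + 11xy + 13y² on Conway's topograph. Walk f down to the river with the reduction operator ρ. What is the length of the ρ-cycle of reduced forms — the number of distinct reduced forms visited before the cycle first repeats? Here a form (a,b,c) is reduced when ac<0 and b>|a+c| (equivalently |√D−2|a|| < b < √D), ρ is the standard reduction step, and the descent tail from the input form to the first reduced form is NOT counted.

D = 797, ⌊√D⌋ = 28
river: ρ → (13,15,-11)
river: ρ → (-11,7,17)
river: ρ → (17,27,-1)
river: ρ → (-1,27,17)
river: ρ → (17,7,-11)
river: ρ → (-11,15,13)
river: ρ → (13,11,-13)
river: ρ → (-13,15,11)
river: ρ → (11,7,-17)
river: ρ → (-17,27,1)
river: ρ → (1,27,-17)
river: ρ → (-17,7,11)
river: ρ → (11,15,-13)
river: ρ → (-13,11,13)
ρ-cycle length = 14 (tail of 0 descent steps not counted)

14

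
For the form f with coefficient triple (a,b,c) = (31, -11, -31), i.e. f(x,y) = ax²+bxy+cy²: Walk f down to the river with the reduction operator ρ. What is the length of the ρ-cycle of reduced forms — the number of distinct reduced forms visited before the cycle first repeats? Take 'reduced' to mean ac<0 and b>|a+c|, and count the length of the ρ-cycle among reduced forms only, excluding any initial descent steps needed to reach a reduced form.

D = 3965, ⌊√D⌋ = 62
descent: ρ → (-31,11,31)  [lands on river]
river: ρ → (31,51,-11)
river: ρ → (-11,59,11)
river: ρ → (11,51,-31)
ρ-cycle length = 4 (tail of 1 descent step not counted)

4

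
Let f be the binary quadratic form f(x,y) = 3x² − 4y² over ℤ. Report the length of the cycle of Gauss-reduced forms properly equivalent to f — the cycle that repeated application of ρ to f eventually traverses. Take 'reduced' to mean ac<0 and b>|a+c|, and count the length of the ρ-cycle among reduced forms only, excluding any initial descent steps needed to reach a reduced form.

D = 48, ⌊√D⌋ = 6
descent: ρ → (-4,0,3)
descent: ρ → (3,6,-1)  [lands on river]
river: ρ → (-1,6,3)
ρ-cycle length = 2 (tail of 2 descent steps not counted)

2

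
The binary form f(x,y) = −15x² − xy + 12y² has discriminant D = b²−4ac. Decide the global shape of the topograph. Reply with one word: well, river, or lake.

D = b²−4ac = (-1)² − 4·(-15)·12 = 721
D > 0 non-square ⇒ indefinite ⇒ periodic river

river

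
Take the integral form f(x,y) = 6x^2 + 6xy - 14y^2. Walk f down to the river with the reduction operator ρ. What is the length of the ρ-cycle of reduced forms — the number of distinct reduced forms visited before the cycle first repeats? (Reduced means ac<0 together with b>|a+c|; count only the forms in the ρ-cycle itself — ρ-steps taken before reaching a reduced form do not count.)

D = 372, ⌊√D⌋ = 19
descent: ρ → (-14,-6,6)
descent: ρ → (6,18,-2)  [lands on river]
river: ρ → (-2,18,6)
ρ-cycle length = 2 (tail of 2 descent steps not counted)

2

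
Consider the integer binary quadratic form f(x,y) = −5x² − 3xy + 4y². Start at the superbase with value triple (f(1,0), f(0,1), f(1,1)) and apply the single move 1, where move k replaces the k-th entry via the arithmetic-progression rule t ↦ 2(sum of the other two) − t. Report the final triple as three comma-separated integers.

start (-5,4,-4) = (f(1,0),f(0,1),f(1,1))
replace slot 1: 2·(4+(-4)) − (-5) = 5 → (5,4,-4)

5,4,-4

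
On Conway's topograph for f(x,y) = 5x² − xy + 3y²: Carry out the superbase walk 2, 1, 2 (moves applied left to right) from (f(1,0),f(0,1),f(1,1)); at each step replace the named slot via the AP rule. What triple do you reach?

start (5,3,7) = (f(1,0),f(0,1),f(1,1))
replace slot 2: 2·(5+7) − 3 = 21 → (5,21,7)
replace slot 1: 2·(21+7) − 5 = 51 → (51,21,7)
replace slot 2: 2·(51+7) − 21 = 95 → (51,95,7)

51,95,7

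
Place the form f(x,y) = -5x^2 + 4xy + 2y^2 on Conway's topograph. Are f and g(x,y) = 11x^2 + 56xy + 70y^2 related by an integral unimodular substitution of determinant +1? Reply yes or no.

D₁ = 56, D₂ = 56
river cycle of f (length 4): (2, 4, -5), (-5, 6, 1), (1, 6, -5), (-5, 4, 2)
river cycle of g (length 4): (1, 6, -5), (-5, 4, 2), (2, 4, -5), (-5, 6, 1)
cycles coincide ⇒ equivalent

yes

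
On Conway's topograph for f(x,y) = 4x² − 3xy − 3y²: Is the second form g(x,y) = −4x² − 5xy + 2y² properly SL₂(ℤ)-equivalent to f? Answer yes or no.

D₁ = 57, D₂ = 57
river cycle of f (length 6): (-3, 3, 4), (4, 5, -2), (-2, 7, 1), (1, 7, -2), (-2, 5, 4), (4, 3, -3)
river cycle of g (length 6): (2, 5, -4), (-4, 3, 3), (3, 3, -4), (-4, 5, 2), (2, 7, -1), (-1, 7, 2)
cycles differ ⇒ inequivalent

no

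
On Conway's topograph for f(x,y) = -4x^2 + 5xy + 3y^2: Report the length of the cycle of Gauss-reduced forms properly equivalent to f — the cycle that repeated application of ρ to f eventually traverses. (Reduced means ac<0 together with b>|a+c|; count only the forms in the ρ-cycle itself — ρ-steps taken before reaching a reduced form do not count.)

D = 73, ⌊√D⌋ = 8
river: ρ → (3,7,-2)
river: ρ → (-2,5,6)
river: ρ → (6,7,-1)
river: ρ → (-1,7,6)
river: ρ → (6,5,-2)
river: ρ → (-2,7,3)
river: ρ → (3,5,-4)
river: ρ → (-4,3,4)
river: ρ → (4,5,-3)
river: ρ → (-3,7,2)
river: ρ → (2,5,-6)
river: ρ → (-6,7,1)
river: ρ → (1,7,-6)
river: ρ → (-6,5,2)
river: ρ → (2,7,-3)
river: ρ → (-3,5,4)
river: ρ → (4,3,-4)
river: ρ → (-4,5,3)
ρ-cycle length = 18 (tail of 0 descent steps not counted)

18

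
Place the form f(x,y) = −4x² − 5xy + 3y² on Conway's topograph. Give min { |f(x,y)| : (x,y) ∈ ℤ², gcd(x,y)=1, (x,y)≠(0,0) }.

descent: ρ → (3,5,-4)  [lands on river]
river: ρ → (-4,3,4)
river: ρ → (4,5,-3)
river: ρ → (-3,7,2)
river: ρ → (2,5,-6)
river: ρ → (-6,7,1)
river: ρ → (1,7,-6)
river: ρ → (-6,5,2)
river: ρ → (2,7,-3)
river: ρ → (-3,5,4)
river: ρ → (4,3,-4)
river: ρ → (-4,5,3)
river: ρ → (3,7,-2)
river: ρ → (-2,5,6)
river: ρ → (6,7,-1)
river: ρ → (-1,7,6)
river: ρ → (6,5,-2)
river: ρ → (-2,7,3)
closes: descent 1, river 18
min |a| on river = 1

1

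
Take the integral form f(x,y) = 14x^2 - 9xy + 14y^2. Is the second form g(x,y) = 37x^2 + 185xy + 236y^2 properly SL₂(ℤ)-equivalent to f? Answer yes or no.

D₁ = -703, D₂ = -703
f: flip: (14,-9,14)→(14,9,14)
f: reduced (well bottom): (14,9,14) with a≤c, −a<b≤a
g: translate: b→37 (≡185 mod 74), so (37,185,236)→(37,37,14)
g: flip: (37,37,14)→(14,-37,37)
g: translate: b→-9 (≡-37 mod 28), so (14,-37,37)→(14,-9,14)
g: flip: (14,-9,14)→(14,9,14)
g: reduced (well bottom): (14,9,14) with a≤c, −a<b≤a
reduced forms (14, 9, 14) vs (14, 9, 14) ⇒ equivalent

yes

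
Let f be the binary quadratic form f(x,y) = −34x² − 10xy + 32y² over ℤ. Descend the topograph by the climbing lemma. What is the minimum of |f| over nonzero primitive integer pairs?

descent: ρ → (32,10,-34)  [lands on river]
river: ρ → (-34,58,8)
river: ρ → (8,54,-48)
river: ρ → (-48,42,14)
river: ρ → (14,42,-48)
river: ρ → (-48,54,8)
river: ρ → (8,58,-34)
river: ρ → (-34,10,32)
river: ρ → (32,54,-12)
river: ρ → (-12,66,2)
river: ρ → (2,66,-12)
river: ρ → (-12,54,32)
closes: descent 1, river 12
min |a| on river = 2

2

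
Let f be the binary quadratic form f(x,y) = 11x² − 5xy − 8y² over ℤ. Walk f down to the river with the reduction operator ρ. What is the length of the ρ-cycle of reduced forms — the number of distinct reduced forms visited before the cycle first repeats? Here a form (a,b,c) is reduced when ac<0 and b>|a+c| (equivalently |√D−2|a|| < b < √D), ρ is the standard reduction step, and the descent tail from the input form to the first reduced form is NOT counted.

D = 377, ⌊√D⌋ = 19
descent: ρ → (-8,5,11)  [lands on river]
river: ρ → (11,17,-2)
river: ρ → (-2,19,2)
river: ρ → (2,17,-11)
river: ρ → (-11,5,8)
river: ρ → (8,11,-8)
ρ-cycle length = 6 (tail of 1 descent step not counted)

6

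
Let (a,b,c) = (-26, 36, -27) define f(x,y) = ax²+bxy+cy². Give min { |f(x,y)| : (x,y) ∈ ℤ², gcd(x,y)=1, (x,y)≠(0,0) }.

translate: b→16 (≡-36 mod 52), so (26,-36,27)→(26,16,17)
flip: (26,16,17)→(17,-16,26)
reduced (well bottom): (17,-16,26) with a≤c, −a<b≤a
well minimum |f| = |-17| = 17 (negative-definite)

17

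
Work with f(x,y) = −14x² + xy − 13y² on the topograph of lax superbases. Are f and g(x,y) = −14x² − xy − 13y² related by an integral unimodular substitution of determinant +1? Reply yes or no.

D₁ = -727, D₂ = -727
f is negative-definite; reduce −f:
−f: flip: (14,-1,13)→(13,1,14)
−f: reduced (well bottom): (13,1,14) with a≤c, −a<b≤a
flip sign back: reduced form of f is (-13,-1,-14)
g is negative-definite; reduce −g:
−g: flip: (14,1,13)→(13,-1,14)
−g: reduced (well bottom): (13,-1,14) with a≤c, −a<b≤a
flip sign back: reduced form of g is (-13,1,-14)
reduced forms (-13, -1, -14) vs (-13, 1, -14) ⇒ inequivalent

no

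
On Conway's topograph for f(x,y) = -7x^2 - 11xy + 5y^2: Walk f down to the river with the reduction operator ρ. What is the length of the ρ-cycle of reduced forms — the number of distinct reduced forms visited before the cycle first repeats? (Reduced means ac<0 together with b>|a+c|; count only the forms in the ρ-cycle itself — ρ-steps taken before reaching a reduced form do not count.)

D = 261, ⌊√D⌋ = 16
descent: ρ → (5,11,-7)  [lands on river]
river: ρ → (-7,3,9)
river: ρ → (9,15,-1)
river: ρ → (-1,15,9)
river: ρ → (9,3,-7)
river: ρ → (-7,11,5)
river: ρ → (5,9,-9)
river: ρ → (-9,9,5)
ρ-cycle length = 8 (tail of 1 descent step not counted)

8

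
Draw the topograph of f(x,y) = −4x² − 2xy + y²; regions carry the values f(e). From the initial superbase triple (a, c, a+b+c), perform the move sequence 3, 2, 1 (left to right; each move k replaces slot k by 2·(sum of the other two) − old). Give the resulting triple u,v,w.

start (-4,1,-5) = (f(1,0),f(0,1),f(1,1))
replace slot 3: 2·((-4)+1) − (-5) = -1 → (-4,1,-1)
replace slot 2: 2·((-4)+(-1)) − 1 = -11 → (-4,-11,-1)
replace slot 1: 2·((-11)+(-1)) − (-4) = -20 → (-20,-11,-1)

-20,-11,-1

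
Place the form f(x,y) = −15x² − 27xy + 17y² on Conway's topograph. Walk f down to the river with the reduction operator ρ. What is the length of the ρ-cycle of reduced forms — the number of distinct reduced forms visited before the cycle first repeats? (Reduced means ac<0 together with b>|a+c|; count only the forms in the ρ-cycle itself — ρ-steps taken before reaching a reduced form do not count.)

D = 1749, ⌊√D⌋ = 41
descent: ρ → (17,27,-15)  [lands on river]
river: ρ → (-15,33,11)
river: ρ → (11,33,-15)
river: ρ → (-15,27,17)
river: ρ → (17,41,-1)
river: ρ → (-1,41,17)
ρ-cycle length = 6 (tail of 1 descent step not counted)

6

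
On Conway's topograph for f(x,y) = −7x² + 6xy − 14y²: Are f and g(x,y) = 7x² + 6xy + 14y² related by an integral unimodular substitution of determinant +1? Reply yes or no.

D₁ = -356, D₂ = -356
f is negative-definite; reduce −f:
−f: reduced (well bottom): (7,-6,14) with a≤c, −a<b≤a
flip sign back: reduced form of f is (-7,6,-14)
g: reduced (well bottom): (7,6,14) with a≤c, −a<b≤a
reduced forms (-7, 6, -14) vs (7, 6, 14) ⇒ inequivalent

no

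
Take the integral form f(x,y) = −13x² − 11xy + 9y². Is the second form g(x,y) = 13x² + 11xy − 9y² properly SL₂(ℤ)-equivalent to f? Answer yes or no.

D₁ = 589, D₂ = 589
river cycle of f (length 16): (9, 11, -13), (-13, 15, 7), (7, 13, -15), (-15, 17, 5), (5, 23, -3), (-3, 19, 19), (19, 19, -3), (-3, 23, 5), (5, 17, -15), (-15, 13, 7), … (6 more)
river cycle of g (length 16): (-9, 7, 15), (15, 23, -1), (-1, 23, 15), (15, 7, -9), (-9, 11, 13), (13, 15, -7), (-7, 13, 15), (15, 17, -5), (-5, 23, 3), (3, 19, -19), … (6 more)
cycles differ ⇒ inequivalent

no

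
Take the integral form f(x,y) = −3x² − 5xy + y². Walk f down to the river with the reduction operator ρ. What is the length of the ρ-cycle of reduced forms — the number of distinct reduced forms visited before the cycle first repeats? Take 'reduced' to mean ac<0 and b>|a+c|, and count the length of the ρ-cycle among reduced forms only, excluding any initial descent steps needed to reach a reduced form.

D = 37, ⌊√D⌋ = 6
descent: ρ → (1,5,-3)  [lands on river]
river: ρ → (-3,1,3)
river: ρ → (3,5,-1)
river: ρ → (-1,5,3)
river: ρ → (3,1,-3)
river: ρ → (-3,5,1)
ρ-cycle length = 6 (tail of 1 descent step not counted)

6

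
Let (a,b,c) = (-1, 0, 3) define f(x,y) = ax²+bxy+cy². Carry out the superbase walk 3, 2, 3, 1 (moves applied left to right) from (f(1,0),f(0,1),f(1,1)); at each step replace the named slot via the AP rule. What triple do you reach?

start (-1,3,2) = (f(1,0),f(0,1),f(1,1))
replace slot 3: 2·((-1)+3) − 2 = 2 → (-1,3,2)
replace slot 2: 2·((-1)+2) − 3 = -1 → (-1,-1,2)
replace slot 3: 2·((-1)+(-1)) − 2 = -6 → (-1,-1,-6)
replace slot 1: 2·((-1)+(-6)) − (-1) = -13 → (-13,-1,-6)

-13,-1,-6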